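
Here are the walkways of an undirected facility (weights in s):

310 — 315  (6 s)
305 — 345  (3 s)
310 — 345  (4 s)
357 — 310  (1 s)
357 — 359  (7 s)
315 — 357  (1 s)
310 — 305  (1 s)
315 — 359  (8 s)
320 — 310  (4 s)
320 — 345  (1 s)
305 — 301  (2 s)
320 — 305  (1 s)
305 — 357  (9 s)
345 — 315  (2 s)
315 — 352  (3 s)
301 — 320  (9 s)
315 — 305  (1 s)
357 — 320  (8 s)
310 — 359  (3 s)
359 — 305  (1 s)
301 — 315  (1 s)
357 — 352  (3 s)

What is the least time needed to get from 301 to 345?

Shortest distances from 301:
301: 0
315: 1  (via 301)
357: 2  (via 315)
305: 2  (via 301)
345: 3  (via 315)
Shortest route: 301–315–345 = 3 s.

3 s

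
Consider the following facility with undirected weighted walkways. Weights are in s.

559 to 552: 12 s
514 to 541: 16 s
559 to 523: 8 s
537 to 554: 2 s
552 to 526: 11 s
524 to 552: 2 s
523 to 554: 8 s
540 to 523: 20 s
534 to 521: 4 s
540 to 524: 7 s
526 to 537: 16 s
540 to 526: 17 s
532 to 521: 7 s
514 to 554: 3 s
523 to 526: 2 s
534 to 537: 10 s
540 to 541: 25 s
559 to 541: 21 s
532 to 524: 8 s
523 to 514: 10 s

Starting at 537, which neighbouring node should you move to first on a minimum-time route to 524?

554

Compare a few routes:
537–554–523–526–552–524: 2+8+2+11+2 = 25
537–526–552–524: 16+11+2 = 29
The minimum is 25 s via 537–554–523–526–552–524.
So from 537 the first move is to 554.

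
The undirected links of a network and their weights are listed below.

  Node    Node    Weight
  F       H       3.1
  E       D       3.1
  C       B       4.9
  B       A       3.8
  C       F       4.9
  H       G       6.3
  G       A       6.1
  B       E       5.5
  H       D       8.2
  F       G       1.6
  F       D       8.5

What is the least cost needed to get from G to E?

13.2

Running Dijkstra from G:
G: 0
F: 1.6  (via G)
H: 4.7  (via F)
A: 6.1  (via G)
C: 6.5  (via F)
B: 9.9  (via A)
D: 10.1  (via F)
E: 13.2  (via D)
Shortest route: G–F–D–E = 13.2.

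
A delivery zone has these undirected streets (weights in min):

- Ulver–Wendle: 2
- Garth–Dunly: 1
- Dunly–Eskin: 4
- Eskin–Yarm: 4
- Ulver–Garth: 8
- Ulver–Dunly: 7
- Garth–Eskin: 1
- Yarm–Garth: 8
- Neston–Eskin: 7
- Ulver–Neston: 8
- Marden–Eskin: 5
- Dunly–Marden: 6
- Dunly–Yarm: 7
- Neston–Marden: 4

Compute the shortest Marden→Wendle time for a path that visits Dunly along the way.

Shortest Marden→Dunly: Marden–Dunly = 6
Shortest Dunly→Wendle: Dunly–Ulver–Wendle = 9
Total via Dunly: 6 + 9 = 15 min.

15 min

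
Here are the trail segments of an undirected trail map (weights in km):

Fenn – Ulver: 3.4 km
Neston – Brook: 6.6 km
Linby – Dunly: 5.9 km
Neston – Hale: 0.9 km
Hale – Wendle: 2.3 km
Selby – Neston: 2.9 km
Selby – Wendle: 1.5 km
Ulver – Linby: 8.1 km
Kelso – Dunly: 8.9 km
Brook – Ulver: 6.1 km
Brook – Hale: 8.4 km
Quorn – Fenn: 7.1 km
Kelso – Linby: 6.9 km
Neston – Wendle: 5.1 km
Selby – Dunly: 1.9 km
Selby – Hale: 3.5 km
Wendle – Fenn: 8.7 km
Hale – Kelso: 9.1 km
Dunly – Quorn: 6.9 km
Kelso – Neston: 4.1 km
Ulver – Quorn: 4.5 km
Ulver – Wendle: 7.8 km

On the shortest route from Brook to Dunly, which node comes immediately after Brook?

Neston

Compare a few routes:
Brook → Neston → Selby → Dunly: 6.6+2.9+1.9 = 11.4
Brook → Neston → Hale → Selby → Dunly: 6.6+0.9+3.5+1.9 = 12.9
Brook → Neston → Hale → Wendle → Selby → Dunly: 6.6+0.9+2.3+1.5+1.9 = 13.2
Brook → Hale → Selby → Dunly: 8.4+3.5+1.9 = 13.8
The minimum is 11.4 km via Brook → Neston → Selby → Dunly.
So from Brook the first move is to Neston.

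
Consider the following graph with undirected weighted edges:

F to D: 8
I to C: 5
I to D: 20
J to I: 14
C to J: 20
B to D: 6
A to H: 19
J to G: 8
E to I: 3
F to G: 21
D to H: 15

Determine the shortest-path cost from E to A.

Candidate routes:
E - I - J - G - F - D - H - A: 3+14+8+21+8+15+19 = 88
E - I - D - H - A: 3+20+15+19 = 57
The minimum is 57 via E - I - D - H - A.

57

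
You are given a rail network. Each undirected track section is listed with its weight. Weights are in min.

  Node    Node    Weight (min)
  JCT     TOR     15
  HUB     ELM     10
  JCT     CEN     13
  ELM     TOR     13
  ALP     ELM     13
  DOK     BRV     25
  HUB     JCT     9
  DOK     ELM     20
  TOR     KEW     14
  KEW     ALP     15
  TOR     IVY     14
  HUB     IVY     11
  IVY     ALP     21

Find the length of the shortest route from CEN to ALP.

45 min

Candidate routes:
CEN - JCT - HUB - ELM - ALP: 13+9+10+13 = 45
CEN - JCT - TOR - ELM - ALP: 13+15+13+13 = 54
CEN - JCT - HUB - IVY - ALP: 13+9+11+21 = 54
The minimum is 45 min via CEN - JCT - HUB - ELM - ALP.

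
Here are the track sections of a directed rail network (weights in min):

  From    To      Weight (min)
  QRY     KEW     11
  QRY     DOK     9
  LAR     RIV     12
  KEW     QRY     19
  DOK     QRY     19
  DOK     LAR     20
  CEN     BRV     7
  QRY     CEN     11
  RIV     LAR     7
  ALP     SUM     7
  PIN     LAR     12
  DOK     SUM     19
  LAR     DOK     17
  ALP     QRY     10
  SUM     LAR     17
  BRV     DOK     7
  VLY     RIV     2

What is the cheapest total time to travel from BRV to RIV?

39 min

Running Dijkstra from BRV:
BRV: 0
DOK: 7  (via BRV)
SUM: 26  (via DOK)
QRY: 26  (via DOK)
LAR: 27  (via DOK)
KEW: 37  (via QRY)
CEN: 37  (via QRY)
RIV: 39  (via LAR)
Shortest route: BRV → DOK → LAR → RIV = 39 min.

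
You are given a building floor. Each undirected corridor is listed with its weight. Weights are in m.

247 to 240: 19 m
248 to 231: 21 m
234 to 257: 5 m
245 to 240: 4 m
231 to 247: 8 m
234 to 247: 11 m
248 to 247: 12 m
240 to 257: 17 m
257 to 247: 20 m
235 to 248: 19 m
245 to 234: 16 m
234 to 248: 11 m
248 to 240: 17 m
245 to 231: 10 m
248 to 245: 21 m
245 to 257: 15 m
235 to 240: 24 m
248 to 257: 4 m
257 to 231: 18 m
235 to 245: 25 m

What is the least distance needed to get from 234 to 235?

Settle nodes by increasing distance from 234:
234: 0
257: 5  (via 234)
248: 9  (via 257)
247: 11  (via 234)
245: 16  (via 234)
231: 19  (via 247)
240: 20  (via 245)
235: 28  (via 248)
Shortest route: 234–257–248–235 = 28 m.

28 m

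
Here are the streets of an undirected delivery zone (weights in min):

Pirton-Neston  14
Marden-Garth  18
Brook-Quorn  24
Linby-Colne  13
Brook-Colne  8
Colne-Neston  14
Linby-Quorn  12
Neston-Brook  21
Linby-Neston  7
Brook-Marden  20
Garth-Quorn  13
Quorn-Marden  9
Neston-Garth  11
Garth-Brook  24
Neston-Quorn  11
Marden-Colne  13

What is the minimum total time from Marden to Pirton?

34 min

Compare a few routes:
Marden - Colne - Neston - Pirton: 13+14+14 = 41
Marden - Quorn - Linby - Neston - Pirton: 9+12+7+14 = 42
Marden - Quorn - Neston - Pirton: 9+11+14 = 34
The minimum is 34 min via Marden - Quorn - Neston - Pirton.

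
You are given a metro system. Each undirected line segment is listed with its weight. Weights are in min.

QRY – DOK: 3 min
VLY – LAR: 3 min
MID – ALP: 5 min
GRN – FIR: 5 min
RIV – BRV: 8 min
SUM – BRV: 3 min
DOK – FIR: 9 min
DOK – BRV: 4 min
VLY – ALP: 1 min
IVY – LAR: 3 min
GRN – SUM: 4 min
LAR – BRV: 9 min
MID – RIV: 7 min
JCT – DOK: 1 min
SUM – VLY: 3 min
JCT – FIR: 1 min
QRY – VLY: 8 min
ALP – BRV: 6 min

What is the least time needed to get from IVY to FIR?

Shortest distances from IVY:
IVY: 0
LAR: 3  (via IVY)
VLY: 6  (via LAR)
ALP: 7  (via VLY)
SUM: 9  (via VLY)
BRV: 12  (via LAR)
MID: 12  (via ALP)
GRN: 13  (via SUM)
QRY: 14  (via VLY)
DOK: 16  (via BRV)
JCT: 17  (via DOK)
FIR: 18  (via GRN)
Shortest route: IVY → LAR → VLY → SUM → GRN → FIR = 18 min.

18 min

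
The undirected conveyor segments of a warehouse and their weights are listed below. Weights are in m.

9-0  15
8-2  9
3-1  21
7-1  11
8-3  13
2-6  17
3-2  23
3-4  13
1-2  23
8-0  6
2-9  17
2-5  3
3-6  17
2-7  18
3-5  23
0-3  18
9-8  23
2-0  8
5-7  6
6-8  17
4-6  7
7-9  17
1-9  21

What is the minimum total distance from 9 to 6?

Compare a few routes:
9 - 0 - 2 - 6: 15+8+17 = 40
9 - 2 - 6: 17+17 = 34
9 - 8 - 6: 23+17 = 40
9 - 0 - 8 - 6: 15+6+17 = 38
Cheapest is 9 - 2 - 6 at 34 m.

34 m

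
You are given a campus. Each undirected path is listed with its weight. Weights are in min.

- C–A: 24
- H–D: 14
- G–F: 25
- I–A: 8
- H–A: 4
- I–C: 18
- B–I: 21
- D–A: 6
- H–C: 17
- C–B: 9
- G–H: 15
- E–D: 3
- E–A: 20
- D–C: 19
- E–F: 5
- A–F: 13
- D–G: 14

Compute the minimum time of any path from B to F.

Candidate routes:
B–I–A–F: 21+8+13 = 42
B–C–D–E–F: 9+19+3+5 = 36
Cheapest is B–C–D–E–F at 36 min.

36 min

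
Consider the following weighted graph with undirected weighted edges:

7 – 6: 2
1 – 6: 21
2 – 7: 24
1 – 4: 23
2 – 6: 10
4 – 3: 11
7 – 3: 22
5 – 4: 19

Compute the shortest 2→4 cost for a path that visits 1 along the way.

Shortest 2→1: 2 → 6 → 1 = 31
Best 1 to 4: 1 → 4 costing 23
Total via 1: 31 + 23 = 54.

54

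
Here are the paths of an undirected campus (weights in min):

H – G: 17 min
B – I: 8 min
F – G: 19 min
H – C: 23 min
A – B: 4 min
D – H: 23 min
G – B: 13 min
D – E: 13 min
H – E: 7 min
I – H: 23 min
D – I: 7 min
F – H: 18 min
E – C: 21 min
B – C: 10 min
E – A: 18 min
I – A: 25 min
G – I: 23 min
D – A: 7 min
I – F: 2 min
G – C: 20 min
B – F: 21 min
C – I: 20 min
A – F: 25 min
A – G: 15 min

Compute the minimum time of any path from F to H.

18 min

Candidate routes:
F → I → H: 2+23 = 25
F → H: 18 = 18
F → I → D → E → H: 2+7+13+7 = 29
F → I → D → H: 2+7+23 = 32
Cheapest is F → H at 18 min.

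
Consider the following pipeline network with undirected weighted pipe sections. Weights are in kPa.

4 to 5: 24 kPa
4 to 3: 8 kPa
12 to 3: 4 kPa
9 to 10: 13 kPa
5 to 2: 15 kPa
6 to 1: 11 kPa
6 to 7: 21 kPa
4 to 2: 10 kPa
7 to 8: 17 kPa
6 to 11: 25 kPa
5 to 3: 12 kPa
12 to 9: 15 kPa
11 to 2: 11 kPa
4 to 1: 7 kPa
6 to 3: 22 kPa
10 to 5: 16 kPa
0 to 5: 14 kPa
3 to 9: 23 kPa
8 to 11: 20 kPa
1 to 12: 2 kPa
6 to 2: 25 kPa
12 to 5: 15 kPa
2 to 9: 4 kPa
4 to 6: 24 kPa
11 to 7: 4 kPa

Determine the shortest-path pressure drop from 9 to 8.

Compare a few routes:
9 → 2 → 11 → 7 → 8: 4+11+4+17 = 36
9 → 12 → 1 → 4 → 2 → 11 → 8: 15+2+7+10+11+20 = 65
9 → 2 → 11 → 8: 4+11+20 = 35
The minimum is 35 kPa via 9 → 2 → 11 → 8.

35 kPa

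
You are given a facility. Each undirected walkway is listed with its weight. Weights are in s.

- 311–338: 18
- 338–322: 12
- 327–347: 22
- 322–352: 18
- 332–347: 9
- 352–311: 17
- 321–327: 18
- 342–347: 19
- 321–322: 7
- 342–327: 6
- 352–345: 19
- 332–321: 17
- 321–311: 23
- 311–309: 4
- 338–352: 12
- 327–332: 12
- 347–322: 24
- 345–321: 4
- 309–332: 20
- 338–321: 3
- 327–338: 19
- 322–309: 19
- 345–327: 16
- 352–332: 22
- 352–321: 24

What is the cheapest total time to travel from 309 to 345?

29 s

Candidate routes:
309–322–321–345: 19+7+4 = 30
309–311–338–321–345: 4+18+3+4 = 29
309–311–321–345: 4+23+4 = 31
Cheapest is 309–311–338–321–345 at 29 s.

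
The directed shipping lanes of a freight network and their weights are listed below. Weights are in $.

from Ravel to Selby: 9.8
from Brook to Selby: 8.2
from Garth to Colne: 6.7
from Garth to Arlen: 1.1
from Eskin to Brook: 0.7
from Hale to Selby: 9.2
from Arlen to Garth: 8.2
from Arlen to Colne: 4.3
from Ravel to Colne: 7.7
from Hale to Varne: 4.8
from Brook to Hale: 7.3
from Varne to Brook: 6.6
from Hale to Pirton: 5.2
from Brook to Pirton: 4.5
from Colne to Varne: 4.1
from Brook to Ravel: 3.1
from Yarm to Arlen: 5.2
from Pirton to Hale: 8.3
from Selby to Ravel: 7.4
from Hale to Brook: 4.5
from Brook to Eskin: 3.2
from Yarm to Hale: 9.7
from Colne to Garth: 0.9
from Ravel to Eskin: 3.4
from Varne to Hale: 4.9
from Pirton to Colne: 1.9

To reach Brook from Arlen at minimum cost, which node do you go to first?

Compare a few routes:
Arlen - Colne - Varne - Brook: 4.3+4.1+6.6 = 15
Arlen - Colne - Varne - Hale - Brook: 4.3+4.1+4.9+4.5 = 17.8
Arlen - Garth - Colne - Varne - Brook: 8.2+6.7+4.1+6.6 = 25.6
The minimum is $15 via Arlen - Colne - Varne - Brook.
So from Arlen the first move is to Colne.

Colne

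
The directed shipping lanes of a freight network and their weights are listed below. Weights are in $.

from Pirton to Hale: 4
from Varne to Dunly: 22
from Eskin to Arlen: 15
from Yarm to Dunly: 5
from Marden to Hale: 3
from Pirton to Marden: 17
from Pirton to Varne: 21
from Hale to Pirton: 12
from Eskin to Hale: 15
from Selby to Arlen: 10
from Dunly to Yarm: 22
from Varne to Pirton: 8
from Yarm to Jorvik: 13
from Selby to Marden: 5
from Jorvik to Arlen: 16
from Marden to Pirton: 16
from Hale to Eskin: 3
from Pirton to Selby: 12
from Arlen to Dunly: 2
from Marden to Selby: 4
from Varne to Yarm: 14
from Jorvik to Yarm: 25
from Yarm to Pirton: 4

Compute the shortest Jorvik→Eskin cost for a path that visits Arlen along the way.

$51

Best Jorvik to Arlen: Jorvik → Arlen costing 16
Shortest Arlen→Eskin: Arlen → Dunly → Yarm → Pirton → Hale → Eskin = 35
Total via Arlen: 16 + 35 = $51.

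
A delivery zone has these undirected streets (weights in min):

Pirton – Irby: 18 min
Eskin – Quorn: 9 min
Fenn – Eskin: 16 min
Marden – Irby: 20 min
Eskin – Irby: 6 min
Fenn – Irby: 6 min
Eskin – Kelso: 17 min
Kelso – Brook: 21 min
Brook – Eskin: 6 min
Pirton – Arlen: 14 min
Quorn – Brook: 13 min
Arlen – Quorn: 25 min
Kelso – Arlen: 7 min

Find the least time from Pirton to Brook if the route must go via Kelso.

Shortest Pirton→Kelso: Pirton–Arlen–Kelso = 21
Shortest Kelso→Brook: Kelso–Brook = 21
Total via Kelso: 21 + 21 = 42 min.

42 min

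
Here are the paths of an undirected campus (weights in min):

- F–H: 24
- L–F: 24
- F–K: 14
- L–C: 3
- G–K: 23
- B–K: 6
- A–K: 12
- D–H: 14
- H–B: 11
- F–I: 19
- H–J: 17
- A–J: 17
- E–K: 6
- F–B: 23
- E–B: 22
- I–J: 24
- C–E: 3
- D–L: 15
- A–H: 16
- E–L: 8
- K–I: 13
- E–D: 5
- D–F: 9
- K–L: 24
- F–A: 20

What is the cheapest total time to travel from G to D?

Running Dijkstra from G:
G: 0
K: 23  (via G)
B: 29  (via K)
E: 29  (via K)
C: 32  (via E)
D: 34  (via E)
Shortest route: G–K–E–D = 34 min.

34 min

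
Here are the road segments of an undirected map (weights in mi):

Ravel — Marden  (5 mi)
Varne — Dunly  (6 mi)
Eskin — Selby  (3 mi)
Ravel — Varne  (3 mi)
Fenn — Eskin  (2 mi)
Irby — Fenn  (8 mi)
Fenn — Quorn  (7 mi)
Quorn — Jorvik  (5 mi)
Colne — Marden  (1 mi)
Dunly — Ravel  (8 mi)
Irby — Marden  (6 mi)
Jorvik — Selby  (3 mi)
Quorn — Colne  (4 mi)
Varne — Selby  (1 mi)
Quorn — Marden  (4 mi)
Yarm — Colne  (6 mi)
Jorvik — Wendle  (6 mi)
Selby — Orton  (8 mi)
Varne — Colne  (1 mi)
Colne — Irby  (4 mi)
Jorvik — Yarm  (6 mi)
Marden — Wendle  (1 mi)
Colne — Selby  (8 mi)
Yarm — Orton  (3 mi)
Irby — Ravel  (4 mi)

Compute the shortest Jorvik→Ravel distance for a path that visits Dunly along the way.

18 mi

Best Jorvik to Dunly: Jorvik → Selby → Varne → Dunly costing 10
Shortest Dunly→Ravel: Dunly → Ravel = 8
Total via Dunly: 10 + 8 = 18 mi.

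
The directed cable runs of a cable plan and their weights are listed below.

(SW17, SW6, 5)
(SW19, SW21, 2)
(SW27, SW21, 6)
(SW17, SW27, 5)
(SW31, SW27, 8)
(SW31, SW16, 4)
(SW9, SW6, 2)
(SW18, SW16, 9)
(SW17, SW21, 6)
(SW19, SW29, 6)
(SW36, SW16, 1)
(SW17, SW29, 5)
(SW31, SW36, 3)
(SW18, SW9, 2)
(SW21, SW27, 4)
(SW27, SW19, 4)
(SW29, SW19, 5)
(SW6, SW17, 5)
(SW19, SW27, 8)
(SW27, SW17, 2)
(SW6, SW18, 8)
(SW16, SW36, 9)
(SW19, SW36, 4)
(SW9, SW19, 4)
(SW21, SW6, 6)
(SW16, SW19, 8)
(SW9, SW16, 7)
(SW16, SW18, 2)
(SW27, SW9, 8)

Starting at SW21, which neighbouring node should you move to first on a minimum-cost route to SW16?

Enumerating some paths:
SW21 - SW27 - SW17 - SW29 - SW19 - SW36 - SW16: 4+2+5+5+4+1 = 21
SW21 - SW27 - SW9 - SW16: 4+8+7 = 19
SW21 - SW27 - SW9 - SW19 - SW36 - SW16: 4+8+4+4+1 = 21
SW21 - SW27 - SW19 - SW36 - SW16: 4+4+4+1 = 13
The minimum is 13 via SW21 - SW27 - SW19 - SW36 - SW16.
So from SW21 the first move is to SW27.

SW27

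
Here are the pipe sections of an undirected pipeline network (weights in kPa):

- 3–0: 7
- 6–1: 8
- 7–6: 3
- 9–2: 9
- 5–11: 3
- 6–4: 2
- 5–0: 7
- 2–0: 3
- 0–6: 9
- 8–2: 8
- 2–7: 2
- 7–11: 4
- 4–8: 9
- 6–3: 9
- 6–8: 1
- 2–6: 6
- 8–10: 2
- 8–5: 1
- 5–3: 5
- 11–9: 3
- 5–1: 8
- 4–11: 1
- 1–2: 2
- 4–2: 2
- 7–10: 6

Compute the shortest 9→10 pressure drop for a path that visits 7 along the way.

13 kPa

Shortest 9→7: 9 → 11 → 7 = 7
Shortest 7→10: 7 → 10 = 6
Total via 7: 7 + 6 = 13 kPa.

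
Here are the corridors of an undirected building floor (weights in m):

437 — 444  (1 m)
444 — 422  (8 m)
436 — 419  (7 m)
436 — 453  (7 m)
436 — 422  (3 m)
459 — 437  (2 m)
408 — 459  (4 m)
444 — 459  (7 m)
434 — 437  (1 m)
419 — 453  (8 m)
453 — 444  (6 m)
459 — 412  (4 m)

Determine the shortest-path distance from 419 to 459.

Running Dijkstra from 419:
419: 0
436: 7  (via 419)
453: 8  (via 419)
422: 10  (via 436)
444: 14  (via 453)
437: 15  (via 444)
434: 16  (via 437)
459: 17  (via 437)
Shortest route: 419–453–444–437–459 = 17 m.

17 m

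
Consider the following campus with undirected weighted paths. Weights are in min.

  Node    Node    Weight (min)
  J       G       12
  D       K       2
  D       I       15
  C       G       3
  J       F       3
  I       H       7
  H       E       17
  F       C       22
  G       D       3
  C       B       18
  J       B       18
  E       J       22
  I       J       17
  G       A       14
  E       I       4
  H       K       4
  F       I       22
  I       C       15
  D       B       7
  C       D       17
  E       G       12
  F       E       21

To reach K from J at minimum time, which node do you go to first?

G

Enumerating some paths:
J - B - D - K: 18+7+2 = 27
J - G - D - K: 12+3+2 = 17
The minimum is 17 min via J - G - D - K.
So from J the first move is to G.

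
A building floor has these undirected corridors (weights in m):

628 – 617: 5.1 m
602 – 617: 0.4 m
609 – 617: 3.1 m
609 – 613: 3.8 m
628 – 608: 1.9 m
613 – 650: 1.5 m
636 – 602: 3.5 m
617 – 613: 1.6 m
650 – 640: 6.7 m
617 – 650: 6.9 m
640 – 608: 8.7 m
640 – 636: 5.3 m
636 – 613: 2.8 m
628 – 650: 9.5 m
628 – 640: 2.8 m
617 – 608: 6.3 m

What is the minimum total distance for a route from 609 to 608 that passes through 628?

Best 609 to 628: 609 → 617 → 628 costing 8.2
Shortest 628→608: 628 → 608 = 1.9
Total via 628: 8.2 + 1.9 = 10.1 m.

10.1 m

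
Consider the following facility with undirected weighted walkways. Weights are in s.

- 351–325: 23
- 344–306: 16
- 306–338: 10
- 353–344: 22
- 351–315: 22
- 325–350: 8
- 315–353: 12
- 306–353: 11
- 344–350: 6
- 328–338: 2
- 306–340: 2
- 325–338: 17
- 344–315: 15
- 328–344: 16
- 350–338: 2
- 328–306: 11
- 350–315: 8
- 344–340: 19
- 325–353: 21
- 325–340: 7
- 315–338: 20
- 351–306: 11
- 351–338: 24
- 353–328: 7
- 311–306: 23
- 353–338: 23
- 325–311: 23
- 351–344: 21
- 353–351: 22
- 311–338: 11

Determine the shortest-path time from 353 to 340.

Candidate routes:
353–328–306–340: 7+11+2 = 20
353–306–340: 11+2 = 13
The minimum is 13 s via 353–306–340.

13 s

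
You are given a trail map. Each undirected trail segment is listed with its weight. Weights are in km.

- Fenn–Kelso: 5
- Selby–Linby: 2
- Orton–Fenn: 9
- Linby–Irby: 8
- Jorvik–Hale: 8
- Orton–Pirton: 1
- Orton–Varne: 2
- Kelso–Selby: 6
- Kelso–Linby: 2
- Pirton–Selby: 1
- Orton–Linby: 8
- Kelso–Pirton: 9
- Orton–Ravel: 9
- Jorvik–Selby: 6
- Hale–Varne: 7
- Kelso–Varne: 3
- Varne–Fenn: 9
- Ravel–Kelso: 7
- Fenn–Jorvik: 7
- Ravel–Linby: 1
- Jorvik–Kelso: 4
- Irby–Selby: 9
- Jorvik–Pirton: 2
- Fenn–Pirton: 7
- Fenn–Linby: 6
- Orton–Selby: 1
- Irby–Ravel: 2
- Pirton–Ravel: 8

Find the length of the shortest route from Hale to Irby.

Running Dijkstra from Hale:
Hale: 0
Varne: 7  (via Hale)
Jorvik: 8  (via Hale)
Orton: 9  (via Varne)
Pirton: 10  (via Jorvik)
Kelso: 10  (via Varne)
Selby: 10  (via Orton)
Linby: 12  (via Kelso)
Ravel: 13  (via Linby)
Irby: 15  (via Ravel)
Shortest route: Hale → Varne → Kelso → Linby → Ravel → Irby = 15 km.

15 km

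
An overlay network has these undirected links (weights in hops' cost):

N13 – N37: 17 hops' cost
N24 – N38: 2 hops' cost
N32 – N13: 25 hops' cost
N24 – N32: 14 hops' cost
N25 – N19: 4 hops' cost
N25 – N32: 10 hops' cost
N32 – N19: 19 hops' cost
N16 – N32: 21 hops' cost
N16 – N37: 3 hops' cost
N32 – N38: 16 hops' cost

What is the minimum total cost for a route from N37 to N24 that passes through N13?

Shortest N37→N13: N37–N13 = 17
Shortest N13→N24: N13–N32–N24 = 39
Total via N13: 17 + 39 = 56 hops' cost.

56 hops' cost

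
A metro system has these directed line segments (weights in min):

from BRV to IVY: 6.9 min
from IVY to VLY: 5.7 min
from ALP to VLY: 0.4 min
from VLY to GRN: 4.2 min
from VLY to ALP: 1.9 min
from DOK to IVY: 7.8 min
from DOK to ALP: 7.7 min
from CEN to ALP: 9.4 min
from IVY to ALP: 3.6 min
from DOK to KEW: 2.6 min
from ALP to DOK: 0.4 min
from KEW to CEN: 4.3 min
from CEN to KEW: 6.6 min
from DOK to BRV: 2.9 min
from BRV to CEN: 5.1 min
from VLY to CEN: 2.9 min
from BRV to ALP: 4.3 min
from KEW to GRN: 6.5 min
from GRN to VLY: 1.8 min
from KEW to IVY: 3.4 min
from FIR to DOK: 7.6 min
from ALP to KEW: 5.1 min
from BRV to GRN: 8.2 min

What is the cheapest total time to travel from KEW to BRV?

Compare a few routes:
KEW → IVY → VLY → ALP → DOK → BRV: 3.4+5.7+1.9+0.4+2.9 = 14.3
KEW → GRN → VLY → ALP → DOK → BRV: 6.5+1.8+1.9+0.4+2.9 = 13.5
KEW → IVY → ALP → DOK → BRV: 3.4+3.6+0.4+2.9 = 10.3
KEW → CEN → ALP → DOK → BRV: 4.3+9.4+0.4+2.9 = 17
The minimum is 10.3 min via KEW → IVY → ALP → DOK → BRV.

10.3 min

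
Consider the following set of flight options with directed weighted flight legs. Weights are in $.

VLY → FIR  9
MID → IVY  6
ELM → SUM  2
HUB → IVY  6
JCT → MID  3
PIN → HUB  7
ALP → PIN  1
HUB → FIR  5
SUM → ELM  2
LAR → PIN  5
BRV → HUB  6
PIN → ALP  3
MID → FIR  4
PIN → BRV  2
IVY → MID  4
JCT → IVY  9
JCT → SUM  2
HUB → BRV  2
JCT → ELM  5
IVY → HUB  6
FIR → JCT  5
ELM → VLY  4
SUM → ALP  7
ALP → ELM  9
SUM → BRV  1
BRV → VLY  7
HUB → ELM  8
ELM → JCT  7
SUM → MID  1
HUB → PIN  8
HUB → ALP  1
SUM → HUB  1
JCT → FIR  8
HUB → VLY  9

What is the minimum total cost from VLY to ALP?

Settle nodes by increasing distance from VLY:
VLY: 0
FIR: 9  (via VLY)
JCT: 14  (via FIR)
SUM: 16  (via JCT)
HUB: 17  (via SUM)
BRV: 17  (via SUM)
MID: 17  (via JCT)
ELM: 18  (via SUM)
ALP: 18  (via HUB)
Shortest route: VLY–FIR–JCT–SUM–HUB–ALP = $18.

$18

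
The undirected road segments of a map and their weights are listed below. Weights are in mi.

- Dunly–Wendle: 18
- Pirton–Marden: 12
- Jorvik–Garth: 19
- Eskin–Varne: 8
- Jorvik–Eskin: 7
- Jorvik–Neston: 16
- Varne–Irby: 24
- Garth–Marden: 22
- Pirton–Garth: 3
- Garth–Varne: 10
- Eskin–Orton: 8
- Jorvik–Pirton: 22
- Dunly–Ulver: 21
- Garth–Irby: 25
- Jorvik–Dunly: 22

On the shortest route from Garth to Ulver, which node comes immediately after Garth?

Compare a few routes:
Garth → Varne → Eskin → Jorvik → Dunly → Ulver: 10+8+7+22+21 = 68
Garth → Jorvik → Dunly → Ulver: 19+22+21 = 62
Cheapest is Garth → Jorvik → Dunly → Ulver at 62 mi.
So from Garth the first move is to Jorvik.

Jorvik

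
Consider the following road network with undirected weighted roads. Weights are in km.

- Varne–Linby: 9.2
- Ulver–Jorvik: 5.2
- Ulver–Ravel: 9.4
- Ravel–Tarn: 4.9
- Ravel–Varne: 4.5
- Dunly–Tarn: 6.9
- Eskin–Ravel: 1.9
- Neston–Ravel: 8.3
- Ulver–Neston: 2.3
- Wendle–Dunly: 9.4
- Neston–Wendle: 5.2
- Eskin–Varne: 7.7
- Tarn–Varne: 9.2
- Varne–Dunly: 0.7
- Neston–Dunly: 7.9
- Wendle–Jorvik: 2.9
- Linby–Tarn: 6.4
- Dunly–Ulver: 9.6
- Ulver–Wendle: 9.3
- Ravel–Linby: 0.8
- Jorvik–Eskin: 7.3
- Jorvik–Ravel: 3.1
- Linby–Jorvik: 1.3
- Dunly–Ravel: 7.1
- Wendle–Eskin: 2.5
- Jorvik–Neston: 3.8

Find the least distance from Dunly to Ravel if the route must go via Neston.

13.8 km

Best Dunly to Neston: Dunly–Neston costing 7.9
Best Neston to Ravel: Neston–Jorvik–Linby–Ravel costing 5.9
Total via Neston: 7.9 + 5.9 = 13.8 km.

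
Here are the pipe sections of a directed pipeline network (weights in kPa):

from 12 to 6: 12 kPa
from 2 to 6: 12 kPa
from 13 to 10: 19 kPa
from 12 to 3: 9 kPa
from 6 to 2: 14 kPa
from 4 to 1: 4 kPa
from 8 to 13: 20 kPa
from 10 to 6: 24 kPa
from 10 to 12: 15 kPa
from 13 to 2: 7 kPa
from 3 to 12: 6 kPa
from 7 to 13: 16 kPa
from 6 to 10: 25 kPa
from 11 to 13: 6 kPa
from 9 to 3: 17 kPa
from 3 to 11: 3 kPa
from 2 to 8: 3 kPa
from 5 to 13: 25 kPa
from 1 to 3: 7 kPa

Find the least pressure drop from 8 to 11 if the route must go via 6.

91 kPa

Best 8 to 6: 8 → 13 → 2 → 6 costing 39
Shortest 6→11: 6 → 10 → 12 → 3 → 11 = 52
Total via 6: 39 + 52 = 91 kPa.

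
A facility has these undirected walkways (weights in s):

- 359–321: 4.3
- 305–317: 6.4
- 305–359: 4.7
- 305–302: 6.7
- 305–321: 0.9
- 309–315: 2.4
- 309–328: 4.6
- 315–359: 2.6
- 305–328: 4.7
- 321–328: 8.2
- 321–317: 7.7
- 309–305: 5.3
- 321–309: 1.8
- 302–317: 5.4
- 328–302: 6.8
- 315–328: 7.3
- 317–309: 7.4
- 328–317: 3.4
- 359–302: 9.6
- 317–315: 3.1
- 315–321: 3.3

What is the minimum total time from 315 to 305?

Enumerating some paths:
315–309–321–305: 2.4+1.8+0.9 = 5.1
315–321–305: 3.3+0.9 = 4.2
Cheapest is 315–321–305 at 4.2 s.

4.2 s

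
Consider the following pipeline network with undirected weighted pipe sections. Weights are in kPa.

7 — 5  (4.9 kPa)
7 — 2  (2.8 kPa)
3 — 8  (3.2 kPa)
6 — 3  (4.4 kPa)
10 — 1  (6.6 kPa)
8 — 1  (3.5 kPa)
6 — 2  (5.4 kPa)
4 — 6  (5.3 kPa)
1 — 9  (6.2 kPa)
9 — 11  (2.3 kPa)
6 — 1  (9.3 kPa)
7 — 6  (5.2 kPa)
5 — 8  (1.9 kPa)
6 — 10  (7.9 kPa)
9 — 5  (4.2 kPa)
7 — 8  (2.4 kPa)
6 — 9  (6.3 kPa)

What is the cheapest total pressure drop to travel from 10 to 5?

Candidate routes:
10–1–9–5: 6.6+6.2+4.2 = 17
10–1–8–5: 6.6+3.5+1.9 = 12
The minimum is 12 kPa via 10–1–8–5.

12 kPa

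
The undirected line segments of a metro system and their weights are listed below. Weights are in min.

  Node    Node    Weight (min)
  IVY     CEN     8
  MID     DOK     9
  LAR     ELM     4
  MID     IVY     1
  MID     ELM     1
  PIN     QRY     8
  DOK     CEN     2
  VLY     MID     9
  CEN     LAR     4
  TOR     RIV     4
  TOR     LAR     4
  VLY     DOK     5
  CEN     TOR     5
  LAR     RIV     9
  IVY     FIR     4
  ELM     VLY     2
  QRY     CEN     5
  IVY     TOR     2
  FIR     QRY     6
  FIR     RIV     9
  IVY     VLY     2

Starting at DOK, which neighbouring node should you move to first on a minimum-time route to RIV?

Candidate routes:
DOK–CEN–LAR–TOR–RIV: 2+4+4+4 = 14
DOK–CEN–LAR–RIV: 2+4+9 = 15
DOK–CEN–TOR–RIV: 2+5+4 = 11
DOK–VLY–IVY–TOR–RIV: 5+2+2+4 = 13
The minimum is 11 min via DOK–CEN–TOR–RIV.
So from DOK the first move is to CEN.

CEN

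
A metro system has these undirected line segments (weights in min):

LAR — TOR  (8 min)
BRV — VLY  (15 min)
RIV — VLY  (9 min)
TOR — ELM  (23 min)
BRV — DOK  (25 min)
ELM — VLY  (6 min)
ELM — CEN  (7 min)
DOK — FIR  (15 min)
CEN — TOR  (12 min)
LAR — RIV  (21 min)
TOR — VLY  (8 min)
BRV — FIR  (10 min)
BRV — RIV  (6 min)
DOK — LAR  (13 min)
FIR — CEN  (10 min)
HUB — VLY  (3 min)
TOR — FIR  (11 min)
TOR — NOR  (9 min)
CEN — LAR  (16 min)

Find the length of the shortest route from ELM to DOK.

Settle nodes by increasing distance from ELM:
ELM: 0
VLY: 6  (via ELM)
CEN: 7  (via ELM)
HUB: 9  (via VLY)
TOR: 14  (via VLY)
RIV: 15  (via VLY)
FIR: 17  (via CEN)
BRV: 21  (via VLY)
LAR: 22  (via TOR)
NOR: 23  (via TOR)
DOK: 32  (via FIR)
Shortest route: ELM–CEN–FIR–DOK = 32 min.

32 min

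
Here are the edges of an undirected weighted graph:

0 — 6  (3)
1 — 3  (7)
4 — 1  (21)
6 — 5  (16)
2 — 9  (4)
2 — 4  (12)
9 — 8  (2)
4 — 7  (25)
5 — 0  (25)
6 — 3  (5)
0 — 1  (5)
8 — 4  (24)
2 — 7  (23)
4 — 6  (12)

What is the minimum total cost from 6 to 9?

28

Candidate routes:
6–4–8–9: 12+24+2 = 38
6–0–1–4–2–9: 3+5+21+12+4 = 45
6–4–2–9: 12+12+4 = 28
The minimum is 28 via 6–4–2–9.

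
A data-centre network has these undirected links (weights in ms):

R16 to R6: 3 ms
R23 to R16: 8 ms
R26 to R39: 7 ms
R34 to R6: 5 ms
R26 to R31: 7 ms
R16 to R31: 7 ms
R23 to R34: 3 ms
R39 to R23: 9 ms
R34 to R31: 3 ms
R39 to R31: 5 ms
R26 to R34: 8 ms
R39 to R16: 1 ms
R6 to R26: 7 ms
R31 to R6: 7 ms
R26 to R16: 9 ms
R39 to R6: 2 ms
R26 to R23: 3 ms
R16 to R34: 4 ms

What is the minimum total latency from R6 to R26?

7 ms

Candidate routes:
R6 - R39 - R26: 2+7 = 9
R6 - R26: 7 = 7
R6 - R34 - R23 - R26: 5+3+3 = 11
R6 - R16 - R39 - R26: 3+1+7 = 11
Cheapest is R6 - R26 at 7 ms.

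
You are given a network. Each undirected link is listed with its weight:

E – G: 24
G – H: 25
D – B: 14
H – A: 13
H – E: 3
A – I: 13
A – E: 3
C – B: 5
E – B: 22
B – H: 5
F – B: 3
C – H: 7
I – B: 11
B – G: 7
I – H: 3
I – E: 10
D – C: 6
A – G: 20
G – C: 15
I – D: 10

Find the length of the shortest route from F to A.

Shortest distances from F:
F: 0
B: 3  (via F)
C: 8  (via B)
H: 8  (via B)
G: 10  (via B)
E: 11  (via H)
I: 11  (via H)
A: 14  (via E)
Shortest route: F → B → H → E → A = 14.

14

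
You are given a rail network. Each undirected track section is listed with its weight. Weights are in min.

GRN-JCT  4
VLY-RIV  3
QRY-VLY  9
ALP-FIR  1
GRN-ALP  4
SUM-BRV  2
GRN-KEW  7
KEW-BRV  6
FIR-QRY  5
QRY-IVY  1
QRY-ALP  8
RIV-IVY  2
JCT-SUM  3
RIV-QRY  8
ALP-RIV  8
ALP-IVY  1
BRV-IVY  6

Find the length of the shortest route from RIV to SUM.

10 min

Settle nodes by increasing distance from RIV:
RIV: 0
IVY: 2  (via RIV)
VLY: 3  (via RIV)
QRY: 3  (via IVY)
ALP: 3  (via IVY)
FIR: 4  (via ALP)
GRN: 7  (via ALP)
BRV: 8  (via IVY)
SUM: 10  (via BRV)
Shortest route: RIV → IVY → BRV → SUM = 10 min.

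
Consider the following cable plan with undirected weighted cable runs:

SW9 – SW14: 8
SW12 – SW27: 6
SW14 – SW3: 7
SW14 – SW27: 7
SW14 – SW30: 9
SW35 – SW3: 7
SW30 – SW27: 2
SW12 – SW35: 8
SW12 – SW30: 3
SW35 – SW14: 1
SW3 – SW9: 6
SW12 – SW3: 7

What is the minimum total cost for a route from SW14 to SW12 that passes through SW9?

Best SW14 to SW9: SW14–SW9 costing 8
Best SW9 to SW12: SW9–SW3–SW12 costing 13
Total via SW9: 8 + 13 = 21.

21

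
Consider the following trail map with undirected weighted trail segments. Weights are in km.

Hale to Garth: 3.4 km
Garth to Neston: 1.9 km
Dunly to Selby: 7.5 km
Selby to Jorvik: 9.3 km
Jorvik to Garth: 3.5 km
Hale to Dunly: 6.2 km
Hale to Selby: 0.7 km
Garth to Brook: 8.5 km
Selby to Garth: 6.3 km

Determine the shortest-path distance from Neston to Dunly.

Running Dijkstra from Neston:
Neston: 0
Garth: 1.9  (via Neston)
Hale: 5.3  (via Garth)
Jorvik: 5.4  (via Garth)
Selby: 6  (via Hale)
Brook: 10.4  (via Garth)
Dunly: 11.5  (via Hale)
Shortest route: Neston–Garth–Hale–Dunly = 11.5 km.

11.5 km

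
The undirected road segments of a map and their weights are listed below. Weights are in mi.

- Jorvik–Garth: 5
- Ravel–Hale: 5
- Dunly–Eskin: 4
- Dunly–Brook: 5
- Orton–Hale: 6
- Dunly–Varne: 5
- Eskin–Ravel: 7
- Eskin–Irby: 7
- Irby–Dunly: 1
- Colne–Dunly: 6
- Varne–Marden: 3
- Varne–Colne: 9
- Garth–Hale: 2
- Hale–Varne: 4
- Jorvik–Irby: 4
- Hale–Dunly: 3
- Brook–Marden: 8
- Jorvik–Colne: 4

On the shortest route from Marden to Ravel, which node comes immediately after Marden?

Enumerating some paths:
Marden → Varne → Hale → Ravel: 3+4+5 = 12
Marden → Varne → Dunly → Hale → Ravel: 3+5+3+5 = 16
Cheapest is Marden → Varne → Hale → Ravel at 12 mi.
So from Marden the first move is to Varne.

Varne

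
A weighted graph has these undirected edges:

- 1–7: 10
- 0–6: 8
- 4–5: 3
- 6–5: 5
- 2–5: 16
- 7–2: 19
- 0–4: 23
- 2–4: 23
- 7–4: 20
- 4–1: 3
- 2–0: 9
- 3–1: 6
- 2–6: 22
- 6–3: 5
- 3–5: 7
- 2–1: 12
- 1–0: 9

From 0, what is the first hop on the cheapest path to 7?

1

Compare a few routes:
0–6–3–1–7: 8+5+6+10 = 29
0–1–7: 9+10 = 19
0–2–7: 9+19 = 28
The minimum is 19 via 0–1–7.
So from 0 the first move is to 1.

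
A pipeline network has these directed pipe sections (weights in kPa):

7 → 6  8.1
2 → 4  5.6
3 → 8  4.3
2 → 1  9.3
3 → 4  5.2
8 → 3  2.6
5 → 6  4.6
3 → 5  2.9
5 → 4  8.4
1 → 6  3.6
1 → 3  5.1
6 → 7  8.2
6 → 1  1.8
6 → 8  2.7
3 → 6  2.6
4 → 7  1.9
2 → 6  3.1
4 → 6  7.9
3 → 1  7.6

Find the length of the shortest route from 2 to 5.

11.3 kPa

Enumerating some paths:
2 → 1 → 3 → 5: 9.3+5.1+2.9 = 17.3
2 → 6 → 8 → 3 → 5: 3.1+2.7+2.6+2.9 = 11.3
2 → 6 → 1 → 3 → 5: 3.1+1.8+5.1+2.9 = 12.9
The minimum is 11.3 kPa via 2 → 6 → 8 → 3 → 5.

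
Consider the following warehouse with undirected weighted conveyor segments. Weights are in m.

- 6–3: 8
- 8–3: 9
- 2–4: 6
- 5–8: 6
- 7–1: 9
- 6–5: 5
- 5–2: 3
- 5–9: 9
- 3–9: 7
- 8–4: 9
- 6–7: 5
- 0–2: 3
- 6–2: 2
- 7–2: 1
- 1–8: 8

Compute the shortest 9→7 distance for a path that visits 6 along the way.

17 m

Shortest 9→6: 9 → 5 → 6 = 14
Shortest 6→7: 6 → 2 → 7 = 3
Total via 6: 14 + 3 = 17 m.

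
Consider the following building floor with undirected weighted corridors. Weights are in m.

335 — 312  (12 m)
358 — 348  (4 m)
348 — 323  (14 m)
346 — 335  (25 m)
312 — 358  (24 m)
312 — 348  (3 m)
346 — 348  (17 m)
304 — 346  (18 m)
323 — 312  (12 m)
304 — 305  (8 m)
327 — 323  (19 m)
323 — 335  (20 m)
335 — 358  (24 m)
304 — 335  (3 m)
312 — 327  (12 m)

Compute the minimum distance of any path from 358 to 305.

Settle nodes by increasing distance from 358:
358: 0
348: 4  (via 358)
312: 7  (via 348)
323: 18  (via 348)
335: 19  (via 312)
327: 19  (via 312)
346: 21  (via 348)
304: 22  (via 335)
305: 30  (via 304)
Shortest route: 358 → 348 → 312 → 335 → 304 → 305 = 30 m.

30 m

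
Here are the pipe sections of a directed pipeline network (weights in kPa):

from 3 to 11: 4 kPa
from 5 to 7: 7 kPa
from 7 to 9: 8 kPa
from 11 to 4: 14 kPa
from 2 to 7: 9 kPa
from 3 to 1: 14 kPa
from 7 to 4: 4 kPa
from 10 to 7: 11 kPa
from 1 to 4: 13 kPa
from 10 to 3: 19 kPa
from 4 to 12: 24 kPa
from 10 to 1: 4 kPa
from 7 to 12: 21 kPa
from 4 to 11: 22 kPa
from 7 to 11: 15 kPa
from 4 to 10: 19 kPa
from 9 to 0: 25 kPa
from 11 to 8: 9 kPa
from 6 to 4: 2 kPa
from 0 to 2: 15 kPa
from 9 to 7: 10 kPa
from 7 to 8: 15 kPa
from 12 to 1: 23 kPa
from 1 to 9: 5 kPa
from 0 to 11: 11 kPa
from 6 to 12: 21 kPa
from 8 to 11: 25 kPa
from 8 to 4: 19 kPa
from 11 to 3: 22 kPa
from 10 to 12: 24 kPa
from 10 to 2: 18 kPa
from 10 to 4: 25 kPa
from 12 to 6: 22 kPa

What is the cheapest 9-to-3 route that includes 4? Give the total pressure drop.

52 kPa

Shortest 9→4: 9 → 7 → 4 = 14
Shortest 4→3: 4 → 10 → 3 = 38
Total via 4: 14 + 38 = 52 kPa.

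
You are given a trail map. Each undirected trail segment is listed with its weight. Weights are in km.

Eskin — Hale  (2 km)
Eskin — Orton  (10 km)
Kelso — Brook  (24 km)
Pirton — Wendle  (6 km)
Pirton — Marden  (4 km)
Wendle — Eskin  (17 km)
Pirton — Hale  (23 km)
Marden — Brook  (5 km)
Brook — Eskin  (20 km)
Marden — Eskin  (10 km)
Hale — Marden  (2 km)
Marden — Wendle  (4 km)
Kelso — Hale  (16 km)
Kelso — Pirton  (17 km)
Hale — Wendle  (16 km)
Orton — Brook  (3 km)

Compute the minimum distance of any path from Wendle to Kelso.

Running Dijkstra from Wendle:
Wendle: 0
Marden: 4  (via Wendle)
Hale: 6  (via Marden)
Pirton: 6  (via Wendle)
Eskin: 8  (via Hale)
Brook: 9  (via Marden)
Orton: 12  (via Brook)
Kelso: 22  (via Hale)
Shortest route: Wendle → Marden → Hale → Kelso = 22 km.

22 km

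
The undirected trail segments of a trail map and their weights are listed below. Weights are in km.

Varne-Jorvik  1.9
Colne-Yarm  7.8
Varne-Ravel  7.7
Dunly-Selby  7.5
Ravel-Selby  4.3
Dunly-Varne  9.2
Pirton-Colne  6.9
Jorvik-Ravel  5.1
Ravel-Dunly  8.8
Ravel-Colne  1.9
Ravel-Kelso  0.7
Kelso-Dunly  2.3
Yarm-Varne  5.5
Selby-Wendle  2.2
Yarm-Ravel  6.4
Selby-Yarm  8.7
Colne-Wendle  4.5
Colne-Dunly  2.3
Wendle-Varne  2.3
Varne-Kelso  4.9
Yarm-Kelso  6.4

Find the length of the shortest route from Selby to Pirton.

13.1 km

Settle nodes by increasing distance from Selby:
Selby: 0
Wendle: 2.2  (via Selby)
Ravel: 4.3  (via Selby)
Varne: 4.5  (via Wendle)
Kelso: 5  (via Ravel)
Colne: 6.2  (via Ravel)
Jorvik: 6.4  (via Varne)
Dunly: 7.3  (via Kelso)
Yarm: 8.7  (via Selby)
Pirton: 13.1  (via Colne)
Shortest route: Selby–Ravel–Colne–Pirton = 13.1 km.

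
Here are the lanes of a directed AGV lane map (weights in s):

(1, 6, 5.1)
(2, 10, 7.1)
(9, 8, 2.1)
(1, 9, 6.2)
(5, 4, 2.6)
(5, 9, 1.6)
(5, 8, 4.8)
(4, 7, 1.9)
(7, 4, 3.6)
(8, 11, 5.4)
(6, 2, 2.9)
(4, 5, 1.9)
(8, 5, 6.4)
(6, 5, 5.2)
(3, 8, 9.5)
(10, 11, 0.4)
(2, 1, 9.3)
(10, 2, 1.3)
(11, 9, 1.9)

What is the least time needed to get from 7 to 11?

14.6 s

Settle nodes by increasing distance from 7:
7: 0
4: 3.6  (via 7)
5: 5.5  (via 4)
9: 7.1  (via 5)
8: 9.2  (via 9)
11: 14.6  (via 8)
Shortest route: 7 → 4 → 5 → 9 → 8 → 11 = 14.6 s.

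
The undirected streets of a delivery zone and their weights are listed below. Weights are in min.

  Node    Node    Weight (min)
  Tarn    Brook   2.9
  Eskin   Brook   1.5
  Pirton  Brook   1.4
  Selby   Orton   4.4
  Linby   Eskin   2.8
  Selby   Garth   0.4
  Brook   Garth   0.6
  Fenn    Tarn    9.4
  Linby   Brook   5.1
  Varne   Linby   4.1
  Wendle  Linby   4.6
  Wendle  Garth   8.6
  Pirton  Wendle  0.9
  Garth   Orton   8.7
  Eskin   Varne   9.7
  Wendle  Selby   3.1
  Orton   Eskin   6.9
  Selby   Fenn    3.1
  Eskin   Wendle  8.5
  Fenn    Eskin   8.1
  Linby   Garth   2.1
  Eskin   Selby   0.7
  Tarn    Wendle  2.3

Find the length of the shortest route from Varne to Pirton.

8.2 min

Candidate routes:
Varne–Linby–Eskin–Brook–Pirton: 4.1+2.8+1.5+1.4 = 9.8
Varne–Linby–Garth–Brook–Pirton: 4.1+2.1+0.6+1.4 = 8.2
Varne–Linby–Wendle–Pirton: 4.1+4.6+0.9 = 9.6
Cheapest is Varne–Linby–Garth–Brook–Pirton at 8.2 min.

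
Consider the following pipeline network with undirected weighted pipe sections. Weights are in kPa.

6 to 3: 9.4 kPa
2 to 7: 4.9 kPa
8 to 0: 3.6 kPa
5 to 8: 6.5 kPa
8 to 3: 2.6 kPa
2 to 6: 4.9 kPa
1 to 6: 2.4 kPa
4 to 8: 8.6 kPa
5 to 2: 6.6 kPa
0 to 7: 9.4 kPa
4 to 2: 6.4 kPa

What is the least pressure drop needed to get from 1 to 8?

14.4 kPa

Candidate routes:
1 - 6 - 2 - 4 - 8: 2.4+4.9+6.4+8.6 = 22.3
1 - 6 - 2 - 5 - 8: 2.4+4.9+6.6+6.5 = 20.4
1 - 6 - 3 - 8: 2.4+9.4+2.6 = 14.4
1 - 6 - 2 - 7 - 0 - 8: 2.4+4.9+4.9+9.4+3.6 = 25.2
Cheapest is 1 - 6 - 3 - 8 at 14.4 kPa.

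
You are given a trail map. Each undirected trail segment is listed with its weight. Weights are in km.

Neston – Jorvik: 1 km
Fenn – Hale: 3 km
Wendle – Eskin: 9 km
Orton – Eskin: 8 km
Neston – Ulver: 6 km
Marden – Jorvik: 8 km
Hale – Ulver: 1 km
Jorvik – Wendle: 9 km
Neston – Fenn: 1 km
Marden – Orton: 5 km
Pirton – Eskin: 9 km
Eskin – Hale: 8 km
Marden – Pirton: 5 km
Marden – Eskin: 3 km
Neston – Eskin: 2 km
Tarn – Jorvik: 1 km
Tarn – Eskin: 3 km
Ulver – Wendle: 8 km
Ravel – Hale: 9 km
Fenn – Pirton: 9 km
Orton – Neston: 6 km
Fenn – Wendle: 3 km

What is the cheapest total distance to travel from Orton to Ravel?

19 km

Settle nodes by increasing distance from Orton:
Orton: 0
Marden: 5  (via Orton)
Neston: 6  (via Orton)
Fenn: 7  (via Neston)
Jorvik: 7  (via Neston)
Eskin: 8  (via Orton)
Tarn: 8  (via Jorvik)
Hale: 10  (via Fenn)
Wendle: 10  (via Fenn)
Pirton: 10  (via Marden)
Ulver: 11  (via Hale)
Ravel: 19  (via Hale)
Shortest route: Orton–Neston–Fenn–Hale–Ravel = 19 km.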